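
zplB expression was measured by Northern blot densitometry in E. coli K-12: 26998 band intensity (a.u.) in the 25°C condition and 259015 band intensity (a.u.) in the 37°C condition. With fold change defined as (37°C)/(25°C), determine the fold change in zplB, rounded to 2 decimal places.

9.59

Fold change = 259015 / 26998 = 9.594
zplB is upregulated.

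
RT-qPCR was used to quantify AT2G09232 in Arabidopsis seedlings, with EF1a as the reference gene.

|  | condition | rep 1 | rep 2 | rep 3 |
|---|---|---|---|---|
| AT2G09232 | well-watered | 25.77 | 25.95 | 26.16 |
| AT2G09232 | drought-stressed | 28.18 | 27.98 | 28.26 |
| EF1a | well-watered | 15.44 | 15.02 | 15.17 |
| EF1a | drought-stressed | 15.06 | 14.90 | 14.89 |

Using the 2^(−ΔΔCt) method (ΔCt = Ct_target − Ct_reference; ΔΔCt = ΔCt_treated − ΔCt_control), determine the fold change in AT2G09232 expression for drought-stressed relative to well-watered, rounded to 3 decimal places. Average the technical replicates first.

0.184

Mean Ct: AT2G09232 well-watered 25.960; AT2G09232 drought-stressed 28.140; EF1a well-watered 15.210; EF1a drought-stressed 14.950
ΔCt(well-watered) = 25.960 − 15.210 = 10.750
ΔCt(drought-stressed) = 28.140 − 14.950 = 13.190
ΔΔCt = 13.190 − 10.750 = 2.440
Fold change = 2^(−2.440) = 0.1843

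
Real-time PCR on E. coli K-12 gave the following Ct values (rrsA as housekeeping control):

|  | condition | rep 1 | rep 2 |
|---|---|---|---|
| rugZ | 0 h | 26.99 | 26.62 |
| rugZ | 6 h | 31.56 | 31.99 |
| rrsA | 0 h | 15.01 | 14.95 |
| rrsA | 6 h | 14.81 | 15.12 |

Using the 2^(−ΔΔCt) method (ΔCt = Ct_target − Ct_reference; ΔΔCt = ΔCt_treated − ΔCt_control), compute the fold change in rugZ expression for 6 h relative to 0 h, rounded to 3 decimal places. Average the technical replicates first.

Mean Ct: rugZ 0 h 26.805; rugZ 6 h 31.775; rrsA 0 h 14.980; rrsA 6 h 14.965
ΔCt(0 h) = 26.805 − 14.980 = 11.825
ΔCt(6 h) = 31.775 − 14.965 = 16.810
ΔΔCt = 16.810 − 11.825 = 4.985
Fold change = 2^(−4.985) = 0.0316

0.032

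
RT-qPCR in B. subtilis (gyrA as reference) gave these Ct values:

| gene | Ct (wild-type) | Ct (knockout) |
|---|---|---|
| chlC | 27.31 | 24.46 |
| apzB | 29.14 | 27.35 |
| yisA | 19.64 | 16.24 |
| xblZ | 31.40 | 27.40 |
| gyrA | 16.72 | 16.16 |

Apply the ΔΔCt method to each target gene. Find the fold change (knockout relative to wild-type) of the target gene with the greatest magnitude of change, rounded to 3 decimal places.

10.853

chlC: ΔΔCt = (24.46−16.16) − (27.31−16.72) = 8.30 − 10.59 = -2.29; fold change = 2^2.29 = 4.891
apzB: ΔΔCt = (27.35−16.16) − (29.14−16.72) = 11.19 − 12.42 = -1.23; fold change = 2^1.23 = 2.346
yisA: ΔΔCt = (16.24−16.16) − (19.64−16.72) = 0.08 − 2.92 = -2.84; fold change = 2^2.84 = 7.160
xblZ: ΔΔCt = (27.40−16.16) − (31.40−16.72) = 11.24 − 14.68 = -3.44; fold change = 2^3.44 = 10.853
xblZ has the largest |ΔΔCt| = 3.44.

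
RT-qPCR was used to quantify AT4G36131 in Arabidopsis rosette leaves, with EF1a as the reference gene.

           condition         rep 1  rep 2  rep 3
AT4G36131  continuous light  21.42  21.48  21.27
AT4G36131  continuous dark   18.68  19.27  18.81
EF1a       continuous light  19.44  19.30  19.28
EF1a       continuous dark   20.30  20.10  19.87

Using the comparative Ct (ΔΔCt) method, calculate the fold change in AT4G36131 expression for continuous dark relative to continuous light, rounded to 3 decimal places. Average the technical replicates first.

Mean Ct: AT4G36131 continuous light 21.390; AT4G36131 continuous dark 18.920; EF1a continuous light 19.340; EF1a continuous dark 20.090
ΔCt(continuous light) = 21.390 − 19.340 = 2.050
ΔCt(continuous dark) = 18.920 − 20.090 = -1.170
ΔΔCt = -1.170 − 2.050 = -3.220
Fold change = 2^(−(-3.220)) = 2^3.220 = 9.3179

9.318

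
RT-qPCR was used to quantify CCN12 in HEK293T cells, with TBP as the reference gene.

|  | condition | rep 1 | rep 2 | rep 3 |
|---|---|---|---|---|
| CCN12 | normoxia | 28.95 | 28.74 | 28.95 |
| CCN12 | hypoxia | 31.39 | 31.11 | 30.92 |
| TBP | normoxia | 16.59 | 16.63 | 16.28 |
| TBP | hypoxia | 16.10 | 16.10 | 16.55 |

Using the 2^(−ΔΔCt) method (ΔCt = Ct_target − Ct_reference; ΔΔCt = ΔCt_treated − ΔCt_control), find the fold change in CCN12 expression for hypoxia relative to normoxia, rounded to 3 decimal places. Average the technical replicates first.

0.176

Mean Ct: CCN12 normoxia 28.880; CCN12 hypoxia 31.140; TBP normoxia 16.500; TBP hypoxia 16.250
ΔCt(normoxia) = 28.880 − 16.500 = 12.380
ΔCt(hypoxia) = 31.140 − 16.250 = 14.890
ΔΔCt = 14.890 − 12.380 = 2.510
Fold change = 2^(−2.510) = 0.1756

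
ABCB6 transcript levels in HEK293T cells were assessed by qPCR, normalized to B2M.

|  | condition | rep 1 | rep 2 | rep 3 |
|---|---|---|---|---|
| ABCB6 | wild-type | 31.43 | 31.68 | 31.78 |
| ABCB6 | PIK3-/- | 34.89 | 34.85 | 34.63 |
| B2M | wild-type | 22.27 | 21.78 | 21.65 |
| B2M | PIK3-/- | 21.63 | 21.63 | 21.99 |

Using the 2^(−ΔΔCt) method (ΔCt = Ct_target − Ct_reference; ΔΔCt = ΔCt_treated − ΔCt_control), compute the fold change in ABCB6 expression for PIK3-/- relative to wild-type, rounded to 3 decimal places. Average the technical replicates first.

Mean Ct: ABCB6 wild-type 31.630; ABCB6 PIK3-/- 34.790; B2M wild-type 21.900; B2M PIK3-/- 21.750
ΔCt(wild-type) = 31.630 − 21.900 = 9.730
ΔCt(PIK3-/-) = 34.790 − 21.750 = 13.040
ΔΔCt = 13.040 − 9.730 = 3.310
Fold change = 2^(−3.310) = 0.1008

0.101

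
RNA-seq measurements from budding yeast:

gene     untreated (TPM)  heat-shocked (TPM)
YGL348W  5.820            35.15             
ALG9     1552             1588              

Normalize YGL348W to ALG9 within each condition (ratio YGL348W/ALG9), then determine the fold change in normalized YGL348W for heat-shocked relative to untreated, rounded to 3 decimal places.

5.903

YGL348W/ALG9 (untreated) = 5.820 / 1552 = 0.00375
YGL348W/ALG9 (heat-shocked) = 35.15 / 1588 = 0.022135
Fold change = 0.022135 / 0.00375 = 5.9026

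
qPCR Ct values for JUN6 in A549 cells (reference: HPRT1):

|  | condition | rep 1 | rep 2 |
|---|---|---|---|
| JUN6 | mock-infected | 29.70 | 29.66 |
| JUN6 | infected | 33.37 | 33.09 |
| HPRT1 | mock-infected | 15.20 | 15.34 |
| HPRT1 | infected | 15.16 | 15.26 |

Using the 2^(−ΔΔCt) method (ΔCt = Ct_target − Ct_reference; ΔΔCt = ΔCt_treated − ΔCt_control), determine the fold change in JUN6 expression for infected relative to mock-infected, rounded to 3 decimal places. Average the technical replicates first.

0.082

Mean Ct: JUN6 mock-infected 29.680; JUN6 infected 33.230; HPRT1 mock-infected 15.270; HPRT1 infected 15.210
ΔCt(mock-infected) = 29.680 − 15.270 = 14.410
ΔCt(infected) = 33.230 − 15.210 = 18.020
ΔΔCt = 18.020 − 14.410 = 3.610
Fold change = 2^(−3.610) = 0.0819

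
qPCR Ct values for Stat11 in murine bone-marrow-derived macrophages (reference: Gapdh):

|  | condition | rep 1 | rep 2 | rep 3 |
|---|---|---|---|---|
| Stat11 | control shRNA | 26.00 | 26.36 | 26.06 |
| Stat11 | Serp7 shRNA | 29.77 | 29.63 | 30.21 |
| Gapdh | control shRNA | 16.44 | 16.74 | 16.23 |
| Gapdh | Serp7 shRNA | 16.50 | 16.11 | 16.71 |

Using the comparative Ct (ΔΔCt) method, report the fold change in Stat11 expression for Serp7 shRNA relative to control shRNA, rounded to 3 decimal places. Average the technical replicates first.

Mean Ct: Stat11 control shRNA 26.140; Stat11 Serp7 shRNA 29.870; Gapdh control shRNA 16.470; Gapdh Serp7 shRNA 16.440
ΔCt(control shRNA) = 26.140 − 16.470 = 9.670
ΔCt(Serp7 shRNA) = 29.870 − 16.440 = 13.430
ΔΔCt = 13.430 − 9.670 = 3.760
Fold change = 2^(−3.760) = 0.0738

0.074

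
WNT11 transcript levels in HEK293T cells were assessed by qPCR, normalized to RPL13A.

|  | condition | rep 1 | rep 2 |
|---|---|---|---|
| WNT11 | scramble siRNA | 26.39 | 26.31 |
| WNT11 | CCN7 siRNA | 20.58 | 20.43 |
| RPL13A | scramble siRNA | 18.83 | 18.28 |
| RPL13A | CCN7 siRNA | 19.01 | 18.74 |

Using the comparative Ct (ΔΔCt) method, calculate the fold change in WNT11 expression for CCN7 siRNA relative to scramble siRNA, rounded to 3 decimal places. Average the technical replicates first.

71.755

Mean Ct: WNT11 scramble siRNA 26.350; WNT11 CCN7 siRNA 20.505; RPL13A scramble siRNA 18.555; RPL13A CCN7 siRNA 18.875
ΔCt(scramble siRNA) = 26.350 − 18.555 = 7.795
ΔCt(CCN7 siRNA) = 20.505 − 18.875 = 1.630
ΔΔCt = 1.630 − 7.795 = -6.165
Fold change = 2^(−(-6.165)) = 2^6.165 = 71.7546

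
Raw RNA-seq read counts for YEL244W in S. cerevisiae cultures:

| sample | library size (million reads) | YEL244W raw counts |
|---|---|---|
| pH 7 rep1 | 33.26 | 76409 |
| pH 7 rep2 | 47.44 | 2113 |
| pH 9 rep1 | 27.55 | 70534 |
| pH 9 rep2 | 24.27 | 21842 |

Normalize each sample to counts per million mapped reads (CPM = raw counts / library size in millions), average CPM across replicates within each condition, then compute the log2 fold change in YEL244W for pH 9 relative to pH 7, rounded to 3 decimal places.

CPM(pH 7 rep1) = 76409 / 33.26 = 2297.3241
CPM(pH 7 rep2) = 2113 / 47.44 = 44.5405
CPM(pH 9 rep1) = 70534 / 27.55 = 2560.2178
CPM(pH 9 rep2) = 21842 / 24.27 = 899.9588
mean CPM(pH 7) = 1170.9323; mean CPM(pH 9) = 1730.0883
Fold change = 1730.0883 / 1170.9323 = 1.47753
log2(1.47753) = 0.5632

0.563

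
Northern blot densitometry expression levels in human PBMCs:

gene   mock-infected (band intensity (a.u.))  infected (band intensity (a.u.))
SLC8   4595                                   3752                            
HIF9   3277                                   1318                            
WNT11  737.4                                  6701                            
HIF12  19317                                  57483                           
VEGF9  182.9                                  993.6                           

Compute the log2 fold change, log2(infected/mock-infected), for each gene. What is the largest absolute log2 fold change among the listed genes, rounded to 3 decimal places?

3.184

log2(3752/4595) = -0.292  (SLC8)
log2(1318/3277) = -1.314  (HIF9)
log2(6701/737.4) = 3.184  (WNT11)
log2(57483/19317) = 1.573  (HIF12)
log2(993.6/182.9) = 2.442  (VEGF9)
The largest magnitude belongs to WNT11.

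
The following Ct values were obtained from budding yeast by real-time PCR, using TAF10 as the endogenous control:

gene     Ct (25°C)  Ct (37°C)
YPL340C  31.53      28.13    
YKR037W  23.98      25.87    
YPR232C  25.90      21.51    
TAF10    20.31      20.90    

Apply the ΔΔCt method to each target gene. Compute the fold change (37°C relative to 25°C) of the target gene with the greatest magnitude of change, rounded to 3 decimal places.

YPL340C: ΔΔCt = (28.13−20.90) − (31.53−20.31) = 7.23 − 11.22 = -3.99; fold change = 2^3.99 = 15.889
YKR037W: ΔΔCt = (25.87−20.90) − (23.98−20.31) = 4.97 − 3.67 = 1.30; fold change = 2^-1.30 = 0.406
YPR232C: ΔΔCt = (21.51−20.90) − (25.90−20.31) = 0.61 − 5.59 = -4.98; fold change = 2^4.98 = 31.559
YPR232C has the largest |ΔΔCt| = 4.98.

31.559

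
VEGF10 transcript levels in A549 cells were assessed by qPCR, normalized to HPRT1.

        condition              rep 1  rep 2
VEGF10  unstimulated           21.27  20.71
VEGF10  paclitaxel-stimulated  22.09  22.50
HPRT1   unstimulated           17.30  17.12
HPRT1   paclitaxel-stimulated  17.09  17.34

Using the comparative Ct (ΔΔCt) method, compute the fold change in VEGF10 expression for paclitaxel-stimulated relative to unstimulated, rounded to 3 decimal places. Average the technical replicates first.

0.406

Mean Ct: VEGF10 unstimulated 20.990; VEGF10 paclitaxel-stimulated 22.295; HPRT1 unstimulated 17.210; HPRT1 paclitaxel-stimulated 17.215
ΔCt(unstimulated) = 20.990 − 17.210 = 3.780
ΔCt(paclitaxel-stimulated) = 22.295 − 17.215 = 5.080
ΔΔCt = 5.080 − 3.780 = 1.300
Fold change = 2^(−1.300) = 0.4061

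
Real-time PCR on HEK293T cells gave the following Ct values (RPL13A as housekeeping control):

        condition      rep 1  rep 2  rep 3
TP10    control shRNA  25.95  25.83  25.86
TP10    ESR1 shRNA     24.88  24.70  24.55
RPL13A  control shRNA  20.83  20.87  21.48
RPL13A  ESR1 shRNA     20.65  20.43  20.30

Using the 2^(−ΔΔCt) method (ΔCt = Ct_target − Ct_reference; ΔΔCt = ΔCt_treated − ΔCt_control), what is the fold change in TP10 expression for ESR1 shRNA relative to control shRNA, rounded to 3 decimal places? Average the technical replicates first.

Mean Ct: TP10 control shRNA 25.880; TP10 ESR1 shRNA 24.710; RPL13A control shRNA 21.060; RPL13A ESR1 shRNA 20.460
ΔCt(control shRNA) = 25.880 − 21.060 = 4.820
ΔCt(ESR1 shRNA) = 24.710 − 20.460 = 4.250
ΔΔCt = 4.250 − 4.820 = -0.570
Fold change = 2^(−(-0.570)) = 2^0.570 = 1.4845

1.485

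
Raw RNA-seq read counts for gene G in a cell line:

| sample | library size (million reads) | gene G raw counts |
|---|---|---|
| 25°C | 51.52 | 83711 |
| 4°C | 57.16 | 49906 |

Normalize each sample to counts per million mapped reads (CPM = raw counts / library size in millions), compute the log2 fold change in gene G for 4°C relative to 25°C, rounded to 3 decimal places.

-0.896

CPM(25°C) = 83711 / 51.52 = 1624.8253
CPM(4°C) = 49906 / 57.16 = 873.0931
Fold change = 873.0931 / 1624.8253 = 0.53735
log2(0.53735) = -0.8961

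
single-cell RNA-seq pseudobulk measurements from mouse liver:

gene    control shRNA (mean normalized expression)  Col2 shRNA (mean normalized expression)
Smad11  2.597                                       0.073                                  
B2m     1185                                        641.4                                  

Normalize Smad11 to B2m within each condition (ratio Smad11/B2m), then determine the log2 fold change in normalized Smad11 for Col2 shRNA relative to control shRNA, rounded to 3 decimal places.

Smad11/B2m (control shRNA) = 2.597 / 1185 = 0.0021916
Smad11/B2m (Col2 shRNA) = 0.073 / 641.4 = 0.00011381
Fold change = 0.00011381 / 0.0021916 = 0.0519
log2(0.0519) = -4.2672

-4.267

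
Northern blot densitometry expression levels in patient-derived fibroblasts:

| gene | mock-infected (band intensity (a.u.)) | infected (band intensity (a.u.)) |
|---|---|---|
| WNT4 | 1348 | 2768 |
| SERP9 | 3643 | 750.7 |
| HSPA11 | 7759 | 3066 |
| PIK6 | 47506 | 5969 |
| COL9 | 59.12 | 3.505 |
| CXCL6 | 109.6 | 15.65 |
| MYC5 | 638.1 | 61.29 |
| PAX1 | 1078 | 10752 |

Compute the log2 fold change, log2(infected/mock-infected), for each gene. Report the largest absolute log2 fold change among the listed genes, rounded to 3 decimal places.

log2(2768/1348) = 1.038  (WNT4)
log2(750.7/3643) = -2.279  (SERP9)
log2(3066/7759) = -1.340  (HSPA11)
log2(5969/47506) = -2.993  (PIK6)
log2(3.505/59.12) = -4.076  (COL9)
log2(15.65/109.6) = -2.808  (CXCL6)
log2(61.29/638.1) = -3.380  (MYC5)
log2(10752/1078) = 3.318  (PAX1)
The largest magnitude belongs to COL9.

4.076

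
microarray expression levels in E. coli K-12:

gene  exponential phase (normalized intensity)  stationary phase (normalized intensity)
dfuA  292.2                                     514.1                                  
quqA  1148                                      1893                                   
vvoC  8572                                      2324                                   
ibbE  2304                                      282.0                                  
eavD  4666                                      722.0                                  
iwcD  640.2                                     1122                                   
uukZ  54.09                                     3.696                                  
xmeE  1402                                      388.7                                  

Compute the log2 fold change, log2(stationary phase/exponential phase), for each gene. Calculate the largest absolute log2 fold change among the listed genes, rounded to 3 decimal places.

3.871

log2(514.1/292.2) = 0.815  (dfuA)
log2(1893/1148) = 0.722  (quqA)
log2(2324/8572) = -1.883  (vvoC)
log2(282.0/2304) = -3.030  (ibbE)
log2(722.0/4666) = -2.692  (eavD)
log2(1122/640.2) = 0.809  (iwcD)
log2(3.696/54.09) = -3.871  (uukZ)
log2(388.7/1402) = -1.851  (xmeE)
The largest magnitude belongs to uukZ.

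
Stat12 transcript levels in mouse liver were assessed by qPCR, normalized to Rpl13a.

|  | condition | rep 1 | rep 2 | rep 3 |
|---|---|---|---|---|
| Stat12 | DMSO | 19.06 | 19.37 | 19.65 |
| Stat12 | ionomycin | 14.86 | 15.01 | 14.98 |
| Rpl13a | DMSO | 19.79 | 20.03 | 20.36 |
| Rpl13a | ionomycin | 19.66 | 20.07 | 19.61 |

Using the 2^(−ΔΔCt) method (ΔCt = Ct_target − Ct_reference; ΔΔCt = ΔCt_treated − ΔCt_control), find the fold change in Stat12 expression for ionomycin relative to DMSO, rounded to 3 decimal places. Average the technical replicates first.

17.509

Mean Ct: Stat12 DMSO 19.360; Stat12 ionomycin 14.950; Rpl13a DMSO 20.060; Rpl13a ionomycin 19.780
ΔCt(DMSO) = 19.360 − 20.060 = -0.700
ΔCt(ionomycin) = 14.950 − 19.780 = -4.830
ΔΔCt = -4.830 − (-0.700) = -4.130
Fold change = 2^(−(-4.130)) = 2^4.130 = 17.5087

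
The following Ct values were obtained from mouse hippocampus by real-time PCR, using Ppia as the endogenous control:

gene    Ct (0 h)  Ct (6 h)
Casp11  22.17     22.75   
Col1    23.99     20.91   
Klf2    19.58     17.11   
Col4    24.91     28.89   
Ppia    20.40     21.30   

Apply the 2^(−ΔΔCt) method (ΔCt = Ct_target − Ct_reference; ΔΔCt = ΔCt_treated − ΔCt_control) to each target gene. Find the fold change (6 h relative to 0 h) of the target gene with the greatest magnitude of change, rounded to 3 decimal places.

Casp11: ΔΔCt = (22.75−21.30) − (22.17−20.40) = 1.45 − 1.77 = -0.32; fold change = 2^0.32 = 1.248
Col1: ΔΔCt = (20.91−21.30) − (23.99−20.40) = -0.39 − 3.59 = -3.98; fold change = 2^3.98 = 15.780
Klf2: ΔΔCt = (17.11−21.30) − (19.58−20.40) = -4.19 − (-0.82) = -3.37; fold change = 2^3.37 = 10.339
Col4: ΔΔCt = (28.89−21.30) − (24.91−20.40) = 7.59 − 4.51 = 3.08; fold change = 2^-3.08 = 0.118
Col1 has the largest |ΔΔCt| = 3.98.

15.780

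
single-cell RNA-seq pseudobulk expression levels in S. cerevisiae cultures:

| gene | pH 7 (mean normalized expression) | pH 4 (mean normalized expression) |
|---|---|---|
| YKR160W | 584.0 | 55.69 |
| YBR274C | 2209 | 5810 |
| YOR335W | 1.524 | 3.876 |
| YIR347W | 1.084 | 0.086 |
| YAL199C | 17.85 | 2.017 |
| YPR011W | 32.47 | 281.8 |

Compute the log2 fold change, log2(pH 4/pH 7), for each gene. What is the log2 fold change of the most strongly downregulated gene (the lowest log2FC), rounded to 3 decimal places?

log2(55.69/584.0) = -3.390  (YKR160W)
log2(5810/2209) = 1.395  (YBR274C)
log2(3.876/1.524) = 1.347  (YOR335W)
log2(0.086/1.084) = -3.656  (YIR347W)
log2(2.017/17.85) = -3.146  (YAL199C)
log2(281.8/32.47) = 3.117  (YPR011W)
YIR347W is most strongly downregulated.

-3.656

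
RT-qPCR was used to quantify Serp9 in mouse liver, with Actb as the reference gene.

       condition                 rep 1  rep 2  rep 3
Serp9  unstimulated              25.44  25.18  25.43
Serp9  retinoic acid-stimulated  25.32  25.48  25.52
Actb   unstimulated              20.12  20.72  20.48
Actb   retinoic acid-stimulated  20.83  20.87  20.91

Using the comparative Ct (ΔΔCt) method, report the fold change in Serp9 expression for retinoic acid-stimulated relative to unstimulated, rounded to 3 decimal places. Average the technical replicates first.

Mean Ct: Serp9 unstimulated 25.350; Serp9 retinoic acid-stimulated 25.440; Actb unstimulated 20.440; Actb retinoic acid-stimulated 20.870
ΔCt(unstimulated) = 25.350 − 20.440 = 4.910
ΔCt(retinoic acid-stimulated) = 25.440 − 20.870 = 4.570
ΔΔCt = 4.570 − 4.910 = -0.340
Fold change = 2^(−(-0.340)) = 2^0.340 = 1.2658

1.266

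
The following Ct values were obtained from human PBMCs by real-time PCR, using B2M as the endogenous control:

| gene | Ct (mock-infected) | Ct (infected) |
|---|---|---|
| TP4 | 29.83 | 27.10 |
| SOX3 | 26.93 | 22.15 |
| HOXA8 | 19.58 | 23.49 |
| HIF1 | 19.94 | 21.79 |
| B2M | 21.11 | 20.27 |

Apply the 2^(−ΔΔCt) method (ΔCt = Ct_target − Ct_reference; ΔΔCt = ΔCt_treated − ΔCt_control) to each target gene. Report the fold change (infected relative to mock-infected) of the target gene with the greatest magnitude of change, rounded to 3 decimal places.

0.037

TP4: ΔΔCt = (27.10−20.27) − (29.83−21.11) = 6.83 − 8.72 = -1.89; fold change = 2^1.89 = 3.706
SOX3: ΔΔCt = (22.15−20.27) − (26.93−21.11) = 1.88 − 5.82 = -3.94; fold change = 2^3.94 = 15.348
HOXA8: ΔΔCt = (23.49−20.27) − (19.58−21.11) = 3.22 − (-1.53) = 4.75; fold change = 2^-4.75 = 0.037
HIF1: ΔΔCt = (21.79−20.27) − (19.94−21.11) = 1.52 − (-1.17) = 2.69; fold change = 2^-2.69 = 0.155
HOXA8 has the largest |ΔΔCt| = 4.75.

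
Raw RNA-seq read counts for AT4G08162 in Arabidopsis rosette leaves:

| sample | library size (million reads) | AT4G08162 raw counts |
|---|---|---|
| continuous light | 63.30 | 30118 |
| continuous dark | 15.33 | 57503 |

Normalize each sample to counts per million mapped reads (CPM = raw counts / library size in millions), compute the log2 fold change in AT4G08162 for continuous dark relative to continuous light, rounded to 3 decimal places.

CPM(continuous light) = 30118 / 63.30 = 475.7978
CPM(continuous dark) = 57503 / 15.33 = 3751.0111
Fold change = 3751.0111 / 475.7978 = 7.88362
log2(7.88362) = 2.9789

2.979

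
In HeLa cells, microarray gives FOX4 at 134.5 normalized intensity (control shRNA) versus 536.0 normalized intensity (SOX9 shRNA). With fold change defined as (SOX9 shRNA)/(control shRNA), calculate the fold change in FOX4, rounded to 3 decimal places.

Fold change = 536.0 / 134.5 = 3.9851
FOX4 is upregulated.

3.985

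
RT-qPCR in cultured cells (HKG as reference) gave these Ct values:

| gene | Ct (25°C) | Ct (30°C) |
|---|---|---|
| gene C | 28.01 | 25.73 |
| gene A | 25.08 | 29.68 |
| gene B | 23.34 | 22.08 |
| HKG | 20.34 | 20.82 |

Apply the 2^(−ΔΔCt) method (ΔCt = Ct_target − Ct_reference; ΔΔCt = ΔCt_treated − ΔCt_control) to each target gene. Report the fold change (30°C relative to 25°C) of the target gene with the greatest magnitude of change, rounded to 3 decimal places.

0.058

gene C: ΔΔCt = (25.73−20.82) − (28.01−20.34) = 4.91 − 7.67 = -2.76; fold change = 2^2.76 = 6.774
gene A: ΔΔCt = (29.68−20.82) − (25.08−20.34) = 8.86 − 4.74 = 4.12; fold change = 2^-4.12 = 0.058
gene B: ΔΔCt = (22.08−20.82) − (23.34−20.34) = 1.26 − 3.00 = -1.74; fold change = 2^1.74 = 3.340
gene A has the largest |ΔΔCt| = 4.12.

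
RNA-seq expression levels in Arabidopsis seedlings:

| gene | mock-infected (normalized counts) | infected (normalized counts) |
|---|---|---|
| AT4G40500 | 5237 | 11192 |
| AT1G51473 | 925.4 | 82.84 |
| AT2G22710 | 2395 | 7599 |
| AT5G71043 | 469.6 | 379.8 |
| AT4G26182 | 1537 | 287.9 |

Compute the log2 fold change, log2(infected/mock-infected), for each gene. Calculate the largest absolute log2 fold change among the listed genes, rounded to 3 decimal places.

log2(11192/5237) = 1.096  (AT4G40500)
log2(82.84/925.4) = -3.482  (AT1G51473)
log2(7599/2395) = 1.666  (AT2G22710)
log2(379.8/469.6) = -0.306  (AT5G71043)
log2(287.9/1537) = -2.416  (AT4G26182)
The largest magnitude belongs to AT1G51473.

3.482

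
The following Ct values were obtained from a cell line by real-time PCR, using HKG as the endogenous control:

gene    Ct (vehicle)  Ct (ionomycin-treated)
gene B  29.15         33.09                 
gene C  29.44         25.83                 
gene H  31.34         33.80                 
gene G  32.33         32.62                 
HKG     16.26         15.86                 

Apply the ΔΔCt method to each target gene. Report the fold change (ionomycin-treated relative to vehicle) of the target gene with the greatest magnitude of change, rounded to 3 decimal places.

0.049

gene B: ΔΔCt = (33.09−15.86) − (29.15−16.26) = 17.23 − 12.89 = 4.34; fold change = 2^-4.34 = 0.049
gene C: ΔΔCt = (25.83−15.86) − (29.44−16.26) = 9.97 − 13.18 = -3.21; fold change = 2^3.21 = 9.254
gene H: ΔΔCt = (33.80−15.86) − (31.34−16.26) = 17.94 − 15.08 = 2.86; fold change = 2^-2.86 = 0.138
gene G: ΔΔCt = (32.62−15.86) − (32.33−16.26) = 16.76 − 16.07 = 0.69; fold change = 2^-0.69 = 0.620
gene B has the largest |ΔΔCt| = 4.34.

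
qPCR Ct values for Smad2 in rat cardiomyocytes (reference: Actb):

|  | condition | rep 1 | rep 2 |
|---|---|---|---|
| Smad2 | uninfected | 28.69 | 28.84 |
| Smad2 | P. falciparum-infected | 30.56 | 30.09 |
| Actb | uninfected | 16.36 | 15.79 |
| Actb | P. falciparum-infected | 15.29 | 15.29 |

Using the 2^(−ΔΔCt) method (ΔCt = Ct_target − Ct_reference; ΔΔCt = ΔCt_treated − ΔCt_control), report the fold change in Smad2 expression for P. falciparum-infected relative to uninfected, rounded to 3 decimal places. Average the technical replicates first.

Mean Ct: Smad2 uninfected 28.765; Smad2 P. falciparum-infected 30.325; Actb uninfected 16.075; Actb P. falciparum-infected 15.290
ΔCt(uninfected) = 28.765 − 16.075 = 12.690
ΔCt(P. falciparum-infected) = 30.325 − 15.290 = 15.035
ΔΔCt = 15.035 − 12.690 = 2.345
Fold change = 2^(−2.345) = 0.1968

0.197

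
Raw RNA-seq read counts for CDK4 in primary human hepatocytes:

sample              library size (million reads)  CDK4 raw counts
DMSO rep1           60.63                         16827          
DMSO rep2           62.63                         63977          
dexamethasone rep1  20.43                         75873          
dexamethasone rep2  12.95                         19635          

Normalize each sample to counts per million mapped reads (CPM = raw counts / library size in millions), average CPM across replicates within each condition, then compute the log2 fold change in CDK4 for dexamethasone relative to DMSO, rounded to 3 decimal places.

CPM(DMSO rep1) = 16827 / 60.63 = 277.5359
CPM(DMSO rep2) = 63977 / 62.63 = 1021.5073
CPM(dexamethasone rep1) = 75873 / 20.43 = 3713.8032
CPM(dexamethasone rep2) = 19635 / 12.95 = 1516.2162
mean CPM(DMSO) = 649.5216; mean CPM(dexamethasone) = 2615.0097
Fold change = 2615.0097 / 649.5216 = 4.02606
log2(4.02606) = 2.0094

2.009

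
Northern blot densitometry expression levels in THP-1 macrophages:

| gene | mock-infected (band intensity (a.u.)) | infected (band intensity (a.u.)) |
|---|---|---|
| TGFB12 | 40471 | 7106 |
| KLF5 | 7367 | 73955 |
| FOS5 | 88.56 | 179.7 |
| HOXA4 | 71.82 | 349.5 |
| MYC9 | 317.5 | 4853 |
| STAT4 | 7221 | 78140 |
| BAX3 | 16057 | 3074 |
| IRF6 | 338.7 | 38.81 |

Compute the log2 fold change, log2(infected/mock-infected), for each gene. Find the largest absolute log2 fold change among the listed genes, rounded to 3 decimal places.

3.934

log2(7106/40471) = -2.510  (TGFB12)
log2(73955/7367) = 3.327  (KLF5)
log2(179.7/88.56) = 1.021  (FOS5)
log2(349.5/71.82) = 2.283  (HOXA4)
log2(4853/317.5) = 3.934  (MYC9)
log2(78140/7221) = 3.436  (STAT4)
log2(3074/16057) = -2.385  (BAX3)
log2(38.81/338.7) = -3.126  (IRF6)
The largest magnitude belongs to MYC9.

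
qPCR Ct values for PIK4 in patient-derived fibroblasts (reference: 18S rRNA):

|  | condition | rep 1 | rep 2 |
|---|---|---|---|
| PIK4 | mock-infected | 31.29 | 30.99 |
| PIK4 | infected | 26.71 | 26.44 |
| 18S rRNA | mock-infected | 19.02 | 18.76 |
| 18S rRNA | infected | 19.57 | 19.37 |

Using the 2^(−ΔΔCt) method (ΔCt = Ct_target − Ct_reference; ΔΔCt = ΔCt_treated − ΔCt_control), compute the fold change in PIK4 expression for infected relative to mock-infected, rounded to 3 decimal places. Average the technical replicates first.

Mean Ct: PIK4 mock-infected 31.140; PIK4 infected 26.575; 18S rRNA mock-infected 18.890; 18S rRNA infected 19.470
ΔCt(mock-infected) = 31.140 − 18.890 = 12.250
ΔCt(infected) = 26.575 − 19.470 = 7.105
ΔΔCt = 7.105 − 12.250 = -5.145
Fold change = 2^(−(-5.145)) = 2^5.145 = 35.3834

35.383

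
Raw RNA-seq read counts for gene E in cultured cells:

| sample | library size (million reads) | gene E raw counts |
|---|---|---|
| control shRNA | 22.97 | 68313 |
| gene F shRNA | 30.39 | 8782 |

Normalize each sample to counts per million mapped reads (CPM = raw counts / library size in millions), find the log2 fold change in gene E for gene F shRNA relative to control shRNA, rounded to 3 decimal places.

-3.363

CPM(control shRNA) = 68313 / 22.97 = 2974.0096
CPM(gene F shRNA) = 8782 / 30.39 = 288.9766
Fold change = 288.9766 / 2974.0096 = 0.09717
log2(0.09717) = -3.3634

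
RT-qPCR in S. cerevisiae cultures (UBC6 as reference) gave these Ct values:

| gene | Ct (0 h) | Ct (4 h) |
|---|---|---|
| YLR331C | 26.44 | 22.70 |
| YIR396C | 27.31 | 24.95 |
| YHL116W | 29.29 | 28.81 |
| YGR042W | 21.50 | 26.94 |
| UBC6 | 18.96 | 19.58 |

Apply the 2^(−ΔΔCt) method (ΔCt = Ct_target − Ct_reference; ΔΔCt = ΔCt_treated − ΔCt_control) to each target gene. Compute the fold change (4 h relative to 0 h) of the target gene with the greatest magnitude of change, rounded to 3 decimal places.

YLR331C: ΔΔCt = (22.70−19.58) − (26.44−18.96) = 3.12 − 7.48 = -4.36; fold change = 2^4.36 = 20.535
YIR396C: ΔΔCt = (24.95−19.58) − (27.31−18.96) = 5.37 − 8.35 = -2.98; fold change = 2^2.98 = 7.890
YHL116W: ΔΔCt = (28.81−19.58) − (29.29−18.96) = 9.23 − 10.33 = -1.10; fold change = 2^1.10 = 2.144
YGR042W: ΔΔCt = (26.94−19.58) − (21.50−18.96) = 7.36 − 2.54 = 4.82; fold change = 2^-4.82 = 0.035
YGR042W has the largest |ΔΔCt| = 4.82.

0.035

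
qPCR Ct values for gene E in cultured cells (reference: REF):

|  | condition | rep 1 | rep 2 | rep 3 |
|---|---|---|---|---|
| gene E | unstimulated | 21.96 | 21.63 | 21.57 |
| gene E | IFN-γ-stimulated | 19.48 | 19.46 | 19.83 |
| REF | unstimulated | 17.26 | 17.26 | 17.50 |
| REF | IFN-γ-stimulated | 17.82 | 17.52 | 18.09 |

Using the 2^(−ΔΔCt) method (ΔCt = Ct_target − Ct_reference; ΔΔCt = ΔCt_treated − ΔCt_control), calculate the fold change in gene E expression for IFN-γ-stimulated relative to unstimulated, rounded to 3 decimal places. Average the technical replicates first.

Mean Ct: gene E unstimulated 21.720; gene E IFN-γ-stimulated 19.590; REF unstimulated 17.340; REF IFN-γ-stimulated 17.810
ΔCt(unstimulated) = 21.720 − 17.340 = 4.380
ΔCt(IFN-γ-stimulated) = 19.590 − 17.810 = 1.780
ΔΔCt = 1.780 − 4.380 = -2.600
Fold change = 2^(−(-2.600)) = 2^2.600 = 6.0629

6.063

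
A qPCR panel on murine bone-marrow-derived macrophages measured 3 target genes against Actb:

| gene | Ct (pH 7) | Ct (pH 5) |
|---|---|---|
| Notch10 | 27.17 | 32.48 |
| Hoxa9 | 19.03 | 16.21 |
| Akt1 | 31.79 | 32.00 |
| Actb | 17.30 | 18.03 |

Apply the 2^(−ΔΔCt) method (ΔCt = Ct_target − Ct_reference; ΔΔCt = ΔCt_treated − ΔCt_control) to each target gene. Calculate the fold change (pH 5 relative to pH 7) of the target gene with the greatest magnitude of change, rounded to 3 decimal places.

0.042

Notch10: ΔΔCt = (32.48−18.03) − (27.17−17.30) = 14.45 − 9.87 = 4.58; fold change = 2^-4.58 = 0.042
Hoxa9: ΔΔCt = (16.21−18.03) − (19.03−17.30) = -1.82 − 1.73 = -3.55; fold change = 2^3.55 = 11.713
Akt1: ΔΔCt = (32.00−18.03) − (31.79−17.30) = 13.97 − 14.49 = -0.52; fold change = 2^0.52 = 1.434
Notch10 has the largest |ΔΔCt| = 4.58.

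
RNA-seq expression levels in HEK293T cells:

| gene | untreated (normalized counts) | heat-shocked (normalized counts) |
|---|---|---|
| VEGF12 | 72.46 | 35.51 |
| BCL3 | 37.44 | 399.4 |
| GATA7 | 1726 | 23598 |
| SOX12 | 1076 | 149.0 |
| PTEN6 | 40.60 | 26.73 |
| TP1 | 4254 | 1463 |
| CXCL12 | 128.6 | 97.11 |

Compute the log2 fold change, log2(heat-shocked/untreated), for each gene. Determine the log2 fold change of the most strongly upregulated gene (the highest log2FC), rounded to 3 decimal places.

log2(35.51/72.46) = -1.029  (VEGF12)
log2(399.4/37.44) = 3.415  (BCL3)
log2(23598/1726) = 3.773  (GATA7)
log2(149.0/1076) = -2.852  (SOX12)
log2(26.73/40.60) = -0.603  (PTEN6)
log2(1463/4254) = -1.540  (TP1)
log2(97.11/128.6) = -0.405  (CXCL12)
GATA7 is most strongly upregulated.

3.773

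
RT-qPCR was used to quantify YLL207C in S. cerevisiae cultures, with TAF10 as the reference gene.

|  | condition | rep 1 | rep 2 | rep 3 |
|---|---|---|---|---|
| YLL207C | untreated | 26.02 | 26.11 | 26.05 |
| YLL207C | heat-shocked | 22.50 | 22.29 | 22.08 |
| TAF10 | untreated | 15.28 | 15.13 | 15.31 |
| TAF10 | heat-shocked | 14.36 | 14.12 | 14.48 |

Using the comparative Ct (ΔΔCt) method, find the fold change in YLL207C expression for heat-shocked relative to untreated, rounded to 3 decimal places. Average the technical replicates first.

Mean Ct: YLL207C untreated 26.060; YLL207C heat-shocked 22.290; TAF10 untreated 15.240; TAF10 heat-shocked 14.320
ΔCt(untreated) = 26.060 − 15.240 = 10.820
ΔCt(heat-shocked) = 22.290 − 14.320 = 7.970
ΔΔCt = 7.970 − 10.820 = -2.850
Fold change = 2^(−(-2.850)) = 2^2.850 = 7.2100

7.210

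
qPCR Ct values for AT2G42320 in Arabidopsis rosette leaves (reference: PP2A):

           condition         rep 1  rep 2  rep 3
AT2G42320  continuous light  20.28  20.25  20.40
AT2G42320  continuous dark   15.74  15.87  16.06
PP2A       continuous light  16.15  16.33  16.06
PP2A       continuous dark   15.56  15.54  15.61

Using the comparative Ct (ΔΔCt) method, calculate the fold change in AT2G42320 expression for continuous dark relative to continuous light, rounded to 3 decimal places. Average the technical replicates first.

14.026

Mean Ct: AT2G42320 continuous light 20.310; AT2G42320 continuous dark 15.890; PP2A continuous light 16.180; PP2A continuous dark 15.570
ΔCt(continuous light) = 20.310 − 16.180 = 4.130
ΔCt(continuous dark) = 15.890 − 15.570 = 0.320
ΔΔCt = 0.320 − 4.130 = -3.810
Fold change = 2^(−(-3.810)) = 2^3.810 = 14.0257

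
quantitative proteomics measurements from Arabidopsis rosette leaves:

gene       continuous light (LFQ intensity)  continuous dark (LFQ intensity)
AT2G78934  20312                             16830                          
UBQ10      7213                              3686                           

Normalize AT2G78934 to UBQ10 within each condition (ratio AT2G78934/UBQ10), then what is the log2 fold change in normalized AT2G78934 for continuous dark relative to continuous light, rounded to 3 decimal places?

AT2G78934/UBQ10 (continuous light) = 20312 / 7213 = 2.816
AT2G78934/UBQ10 (continuous dark) = 16830 / 3686 = 4.5659
Fold change = 4.5659 / 2.816 = 1.6214
log2(1.6214) = 0.6972

0.697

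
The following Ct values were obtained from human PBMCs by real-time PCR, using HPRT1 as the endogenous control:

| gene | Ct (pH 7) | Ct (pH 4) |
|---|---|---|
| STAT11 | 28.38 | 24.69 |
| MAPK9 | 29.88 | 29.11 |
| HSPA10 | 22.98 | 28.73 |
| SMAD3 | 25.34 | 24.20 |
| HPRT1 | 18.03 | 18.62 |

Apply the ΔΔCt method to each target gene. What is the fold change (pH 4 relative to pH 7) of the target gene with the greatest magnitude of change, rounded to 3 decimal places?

STAT11: ΔΔCt = (24.69−18.62) − (28.38−18.03) = 6.07 − 10.35 = -4.28; fold change = 2^4.28 = 19.427
MAPK9: ΔΔCt = (29.11−18.62) − (29.88−18.03) = 10.49 − 11.85 = -1.36; fold change = 2^1.36 = 2.567
HSPA10: ΔΔCt = (28.73−18.62) − (22.98−18.03) = 10.11 − 4.95 = 5.16; fold change = 2^-5.16 = 0.028
SMAD3: ΔΔCt = (24.20−18.62) − (25.34−18.03) = 5.58 − 7.31 = -1.73; fold change = 2^1.73 = 3.317
HSPA10 has the largest |ΔΔCt| = 5.16.

0.028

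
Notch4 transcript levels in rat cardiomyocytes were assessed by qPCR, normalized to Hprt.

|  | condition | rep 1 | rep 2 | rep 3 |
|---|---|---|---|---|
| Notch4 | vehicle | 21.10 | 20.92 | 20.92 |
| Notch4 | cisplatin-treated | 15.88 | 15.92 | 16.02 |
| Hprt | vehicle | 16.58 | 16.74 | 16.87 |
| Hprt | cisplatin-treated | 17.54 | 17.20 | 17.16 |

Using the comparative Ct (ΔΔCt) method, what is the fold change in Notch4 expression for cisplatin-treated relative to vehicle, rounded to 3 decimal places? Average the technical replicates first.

48.840

Mean Ct: Notch4 vehicle 20.980; Notch4 cisplatin-treated 15.940; Hprt vehicle 16.730; Hprt cisplatin-treated 17.300
ΔCt(vehicle) = 20.980 − 16.730 = 4.250
ΔCt(cisplatin-treated) = 15.940 − 17.300 = -1.360
ΔΔCt = -1.360 − 4.250 = -5.610
Fold change = 2^(−(-5.610)) = 2^5.610 = 48.8403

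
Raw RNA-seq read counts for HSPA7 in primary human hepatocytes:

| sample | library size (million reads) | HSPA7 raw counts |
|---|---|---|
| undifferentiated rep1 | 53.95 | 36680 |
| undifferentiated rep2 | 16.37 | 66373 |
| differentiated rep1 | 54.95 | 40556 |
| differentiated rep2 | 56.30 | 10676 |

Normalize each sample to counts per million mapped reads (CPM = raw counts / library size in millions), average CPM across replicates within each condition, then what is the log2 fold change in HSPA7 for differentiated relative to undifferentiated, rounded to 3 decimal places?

CPM(undifferentiated rep1) = 36680 / 53.95 = 679.8888
CPM(undifferentiated rep2) = 66373 / 16.37 = 4054.5510
CPM(differentiated rep1) = 40556 / 54.95 = 738.0528
CPM(differentiated rep2) = 10676 / 56.30 = 189.6270
mean CPM(undifferentiated) = 2367.2199; mean CPM(differentiated) = 463.8399
Fold change = 463.8399 / 2367.2199 = 0.19594
log2(0.19594) = -2.3515

-2.351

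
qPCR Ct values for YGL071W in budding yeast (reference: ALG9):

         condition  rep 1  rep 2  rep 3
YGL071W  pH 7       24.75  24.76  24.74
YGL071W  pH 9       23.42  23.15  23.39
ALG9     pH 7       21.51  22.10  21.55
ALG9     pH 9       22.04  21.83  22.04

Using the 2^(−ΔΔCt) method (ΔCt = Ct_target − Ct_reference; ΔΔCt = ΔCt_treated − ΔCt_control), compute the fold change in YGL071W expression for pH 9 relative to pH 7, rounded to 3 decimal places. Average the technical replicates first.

3.204

Mean Ct: YGL071W pH 7 24.750; YGL071W pH 9 23.320; ALG9 pH 7 21.720; ALG9 pH 9 21.970
ΔCt(pH 7) = 24.750 − 21.720 = 3.030
ΔCt(pH 9) = 23.320 − 21.970 = 1.350
ΔΔCt = 1.350 − 3.030 = -1.680
Fold change = 2^(−(-1.680)) = 2^1.680 = 3.2043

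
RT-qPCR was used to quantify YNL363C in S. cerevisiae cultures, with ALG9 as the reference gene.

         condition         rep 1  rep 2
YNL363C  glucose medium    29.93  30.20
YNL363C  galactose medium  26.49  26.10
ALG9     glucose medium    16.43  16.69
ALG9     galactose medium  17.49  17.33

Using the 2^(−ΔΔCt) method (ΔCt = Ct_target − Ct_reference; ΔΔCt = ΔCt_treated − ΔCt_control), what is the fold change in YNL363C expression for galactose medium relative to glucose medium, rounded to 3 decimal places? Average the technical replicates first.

Mean Ct: YNL363C glucose medium 30.065; YNL363C galactose medium 26.295; ALG9 glucose medium 16.560; ALG9 galactose medium 17.410
ΔCt(glucose medium) = 30.065 − 16.560 = 13.505
ΔCt(galactose medium) = 26.295 − 17.410 = 8.885
ΔΔCt = 8.885 − 13.505 = -4.620
Fold change = 2^(−(-4.620)) = 2^4.620 = 24.5900

24.590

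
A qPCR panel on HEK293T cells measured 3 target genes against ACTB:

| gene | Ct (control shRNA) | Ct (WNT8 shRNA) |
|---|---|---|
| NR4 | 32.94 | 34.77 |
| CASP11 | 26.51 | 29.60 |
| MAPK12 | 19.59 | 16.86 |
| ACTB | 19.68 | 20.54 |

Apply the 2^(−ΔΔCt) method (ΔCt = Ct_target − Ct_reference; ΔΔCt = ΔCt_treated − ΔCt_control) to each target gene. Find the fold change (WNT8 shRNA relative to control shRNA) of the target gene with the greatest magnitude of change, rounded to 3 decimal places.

NR4: ΔΔCt = (34.77−20.54) − (32.94−19.68) = 14.23 − 13.26 = 0.97; fold change = 2^-0.97 = 0.511
CASP11: ΔΔCt = (29.60−20.54) − (26.51−19.68) = 9.06 − 6.83 = 2.23; fold change = 2^-2.23 = 0.213
MAPK12: ΔΔCt = (16.86−20.54) − (19.59−19.68) = -3.68 − (-0.09) = -3.59; fold change = 2^3.59 = 12.042
MAPK12 has the largest |ΔΔCt| = 3.59.

12.042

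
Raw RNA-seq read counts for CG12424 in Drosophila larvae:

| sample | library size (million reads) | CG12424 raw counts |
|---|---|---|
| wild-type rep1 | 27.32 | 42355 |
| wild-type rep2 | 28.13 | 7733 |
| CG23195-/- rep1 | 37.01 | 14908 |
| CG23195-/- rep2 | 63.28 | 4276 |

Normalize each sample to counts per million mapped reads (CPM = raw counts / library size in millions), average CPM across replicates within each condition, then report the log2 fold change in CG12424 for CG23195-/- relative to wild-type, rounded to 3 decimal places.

-1.956

CPM(wild-type rep1) = 42355 / 27.32 = 1550.3294
CPM(wild-type rep2) = 7733 / 28.13 = 274.9022
CPM(CG23195-/- rep1) = 14908 / 37.01 = 402.8101
CPM(CG23195-/- rep2) = 4276 / 63.28 = 67.5727
mean CPM(wild-type) = 912.6158; mean CPM(CG23195-/-) = 235.1914
Fold change = 235.1914 / 912.6158 = 0.25771
log2(0.25771) = -1.9562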